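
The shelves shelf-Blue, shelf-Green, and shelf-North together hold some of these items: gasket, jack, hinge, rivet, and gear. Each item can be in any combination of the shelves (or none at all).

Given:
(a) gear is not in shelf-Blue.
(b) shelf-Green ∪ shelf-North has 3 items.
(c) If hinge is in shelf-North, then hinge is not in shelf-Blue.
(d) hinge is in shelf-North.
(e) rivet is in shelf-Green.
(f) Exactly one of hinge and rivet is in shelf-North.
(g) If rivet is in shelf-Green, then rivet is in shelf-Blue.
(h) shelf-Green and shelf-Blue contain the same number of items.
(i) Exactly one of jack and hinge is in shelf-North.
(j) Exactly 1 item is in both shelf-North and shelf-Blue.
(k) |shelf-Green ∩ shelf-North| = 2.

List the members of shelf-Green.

shelf-Green = {gasket, hinge, rivet}

From (a): gear ∉ shelf-Blue.
From (d): hinge ∈ shelf-North.
From (e): rivet ∈ shelf-Green.
(c): hinge ∉ shelf-Blue.
(f) (exactly one): rivet ∉ shelf-North.
(g): rivet ∈ shelf-Blue.
(i) (exactly one): jack ∉ shelf-North.
Suppose gasket ∉ shelf-Green: no assignment then satisfies all the clues, so gasket ∈ shelf-Green.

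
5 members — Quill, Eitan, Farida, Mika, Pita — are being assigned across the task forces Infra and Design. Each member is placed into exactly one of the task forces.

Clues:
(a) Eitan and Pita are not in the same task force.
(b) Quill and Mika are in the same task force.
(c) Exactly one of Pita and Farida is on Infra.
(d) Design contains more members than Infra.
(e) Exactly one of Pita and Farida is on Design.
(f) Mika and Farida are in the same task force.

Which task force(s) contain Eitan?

Eitan: Design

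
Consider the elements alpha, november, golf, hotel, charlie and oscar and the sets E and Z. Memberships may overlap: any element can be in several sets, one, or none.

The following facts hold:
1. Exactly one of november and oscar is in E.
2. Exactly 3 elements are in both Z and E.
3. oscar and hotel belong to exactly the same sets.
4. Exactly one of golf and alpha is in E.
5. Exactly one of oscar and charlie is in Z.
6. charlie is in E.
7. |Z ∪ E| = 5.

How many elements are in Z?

From (6): charlie ∈ E.
Suppose november ∈ E: no assignment then satisfies all the clues, so november ∉ E.

4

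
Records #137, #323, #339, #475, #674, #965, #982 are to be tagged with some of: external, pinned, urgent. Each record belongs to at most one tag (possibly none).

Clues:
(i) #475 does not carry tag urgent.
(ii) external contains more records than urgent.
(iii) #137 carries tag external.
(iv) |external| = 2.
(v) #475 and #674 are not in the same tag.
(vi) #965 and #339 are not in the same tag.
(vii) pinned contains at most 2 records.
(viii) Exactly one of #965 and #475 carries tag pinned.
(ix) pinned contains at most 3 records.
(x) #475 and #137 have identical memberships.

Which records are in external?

From (i): #475 ∉ urgent.
From (iii): #137 ∈ external.
(x): #475 matches #137: #475 ∈ external.
(iv): external already has 2, so the rest are out.
(viii) (exactly one): #965 ∈ pinned.
(vi): #339 ∉ pinned.

external = {#137, #475}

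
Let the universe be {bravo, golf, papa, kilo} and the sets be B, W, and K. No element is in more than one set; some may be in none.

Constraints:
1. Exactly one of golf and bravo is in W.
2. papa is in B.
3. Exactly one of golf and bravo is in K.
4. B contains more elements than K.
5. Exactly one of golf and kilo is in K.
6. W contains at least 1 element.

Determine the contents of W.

From (2): papa ∈ B.
Suppose bravo ∉ W: no assignment then satisfies all the clues, so bravo ∈ W.

W = {bravo}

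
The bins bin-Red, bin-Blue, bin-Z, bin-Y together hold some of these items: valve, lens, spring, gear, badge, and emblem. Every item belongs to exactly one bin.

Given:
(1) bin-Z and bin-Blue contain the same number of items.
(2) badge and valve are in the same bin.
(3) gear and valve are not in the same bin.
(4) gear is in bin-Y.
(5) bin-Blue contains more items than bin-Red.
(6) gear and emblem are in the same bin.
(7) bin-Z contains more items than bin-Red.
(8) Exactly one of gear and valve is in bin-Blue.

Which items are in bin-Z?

From (4): gear ∈ bin-Y.
(3): valve ∉ bin-Y.
(6): emblem matches gear: emblem ∉ bin-Red.
(6): emblem matches gear: emblem ∉ bin-Blue.
(6): emblem matches gear: emblem ∉ bin-Z.
(6): emblem matches gear: emblem ∈ bin-Y.
(8) (exactly one): valve ∈ bin-Blue.
(2): badge matches valve: badge ∉ bin-Red.
(2): badge matches valve: badge ∈ bin-Blue.
Suppose lens ∉ bin-Z: no assignment then satisfies all the clues, so lens ∈ bin-Z.

bin-Z = {lens, spring}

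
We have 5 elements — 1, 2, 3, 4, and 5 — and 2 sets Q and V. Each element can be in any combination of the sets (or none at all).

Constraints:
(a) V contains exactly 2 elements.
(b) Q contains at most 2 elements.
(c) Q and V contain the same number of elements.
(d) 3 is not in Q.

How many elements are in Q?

2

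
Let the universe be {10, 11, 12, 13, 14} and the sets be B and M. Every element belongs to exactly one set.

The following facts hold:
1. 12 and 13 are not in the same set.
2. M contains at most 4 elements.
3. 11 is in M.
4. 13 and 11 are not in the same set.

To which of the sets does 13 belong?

13: B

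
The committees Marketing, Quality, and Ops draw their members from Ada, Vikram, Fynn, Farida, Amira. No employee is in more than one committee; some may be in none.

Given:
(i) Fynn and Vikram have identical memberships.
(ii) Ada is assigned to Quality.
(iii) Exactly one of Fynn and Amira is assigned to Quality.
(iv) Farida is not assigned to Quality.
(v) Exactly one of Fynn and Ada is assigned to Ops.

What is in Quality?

Quality = {Ada, Amira}

From (ii): Ada ∈ Quality.
From (iv): Farida ∉ Quality.
(v) (exactly one): Fynn ∈ Ops.
(i): Vikram matches Fynn: Vikram ∉ Marketing.
(i): Vikram matches Fynn: Vikram ∉ Quality.
(i): Vikram matches Fynn: Vikram ∈ Ops.
(iii) (exactly one): Amira ∈ Quality.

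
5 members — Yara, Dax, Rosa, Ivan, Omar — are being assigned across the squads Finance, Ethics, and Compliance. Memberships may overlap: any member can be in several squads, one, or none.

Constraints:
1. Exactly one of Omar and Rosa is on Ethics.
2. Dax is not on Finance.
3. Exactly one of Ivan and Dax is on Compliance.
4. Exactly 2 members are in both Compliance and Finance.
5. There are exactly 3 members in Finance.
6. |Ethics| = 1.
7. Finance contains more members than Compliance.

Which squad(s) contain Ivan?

Ivan: Compliance, Finance

From (2): Dax ∉ Finance.
Suppose Ivan ∉ Finance: no assignment then satisfies all the clues, so Ivan ∈ Finance.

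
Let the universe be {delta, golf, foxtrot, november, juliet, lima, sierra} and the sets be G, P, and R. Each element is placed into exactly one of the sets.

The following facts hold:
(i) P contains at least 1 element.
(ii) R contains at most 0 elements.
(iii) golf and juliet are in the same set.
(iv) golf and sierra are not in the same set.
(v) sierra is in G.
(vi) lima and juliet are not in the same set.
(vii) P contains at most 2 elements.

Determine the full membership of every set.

G = {delta, foxtrot, lima, november, sierra}; P = {golf, juliet}; R = {}

From (v): sierra ∈ G.
(ii): R already has 0, so the rest are out.
(iv): golf ∉ G.
Only one set left: golf ∈ P.
(iii): juliet matches golf: juliet ∉ G.
(iii): juliet matches golf: juliet ∈ P.
(vi): lima ∉ P.
(vii): P already has 2, so the rest are out.
Only one set left: delta ∈ G.
Only one set left: foxtrot ∈ G.
Only one set left: november ∈ G.
Only one set left: lima ∈ G.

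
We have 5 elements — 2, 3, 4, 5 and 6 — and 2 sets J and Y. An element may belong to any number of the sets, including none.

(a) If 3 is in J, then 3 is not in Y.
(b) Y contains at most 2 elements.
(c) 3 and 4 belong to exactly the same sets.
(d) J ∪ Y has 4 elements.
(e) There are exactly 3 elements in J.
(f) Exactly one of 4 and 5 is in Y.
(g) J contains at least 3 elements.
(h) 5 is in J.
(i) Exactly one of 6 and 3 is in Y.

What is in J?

J = {3, 4, 5}

From (h): 5 ∈ J.
Suppose 2 ∈ J: no assignment then satisfies all the clues, so 2 ∉ J.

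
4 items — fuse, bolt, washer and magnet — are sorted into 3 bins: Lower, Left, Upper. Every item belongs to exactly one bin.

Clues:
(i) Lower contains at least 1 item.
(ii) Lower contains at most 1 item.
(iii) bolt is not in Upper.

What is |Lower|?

1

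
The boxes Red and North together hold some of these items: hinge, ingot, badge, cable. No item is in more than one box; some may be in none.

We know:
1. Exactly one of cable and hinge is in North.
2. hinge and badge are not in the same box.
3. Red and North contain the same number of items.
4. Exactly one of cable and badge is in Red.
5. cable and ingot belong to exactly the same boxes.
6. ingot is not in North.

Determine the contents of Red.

Red = {badge}

From (6): ingot ∉ North.
(5): cable matches ingot: cable ∉ North.
(1) (exactly one): hinge ∈ North.
(2): badge ∉ North.
Suppose ingot ∈ Red: no assignment then satisfies all the clues, so ingot ∉ Red.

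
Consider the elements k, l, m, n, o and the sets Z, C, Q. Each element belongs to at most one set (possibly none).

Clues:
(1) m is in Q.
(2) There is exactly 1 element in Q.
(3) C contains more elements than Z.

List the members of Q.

Q = {m}

From (1): m ∈ Q.
(2): Q already has 1, so the rest are out.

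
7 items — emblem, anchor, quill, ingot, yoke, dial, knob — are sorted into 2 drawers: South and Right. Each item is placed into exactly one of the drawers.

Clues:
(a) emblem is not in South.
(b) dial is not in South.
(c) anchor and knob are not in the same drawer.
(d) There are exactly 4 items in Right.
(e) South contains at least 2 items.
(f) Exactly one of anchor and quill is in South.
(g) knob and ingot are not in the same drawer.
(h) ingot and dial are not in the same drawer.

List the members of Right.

From (a): emblem ∉ South.
From (b): dial ∉ South.
Only one drawer left: emblem ∈ Right.
Only one drawer left: dial ∈ Right.
(h): ingot ∉ Right.
Only one drawer left: ingot ∈ South.
(g): knob ∉ South.
Only one drawer left: knob ∈ Right.
(c): anchor ∉ Right.
Only one drawer left: anchor ∈ South.
(f) (exactly one): quill ∉ South.
Only one drawer left: yoke ∈ South.

Right = {dial, emblem, knob, quill}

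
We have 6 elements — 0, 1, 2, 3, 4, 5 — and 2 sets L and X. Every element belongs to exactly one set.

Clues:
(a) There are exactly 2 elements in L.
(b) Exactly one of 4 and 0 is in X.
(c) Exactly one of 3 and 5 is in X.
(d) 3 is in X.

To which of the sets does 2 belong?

2: X

From (d): 3 ∈ X.
(c) (exactly one): 5 ∉ X.
Only one set left: 5 ∈ L.
Suppose 2 ∈ L: no assignment then satisfies all the clues, so 2 ∉ L.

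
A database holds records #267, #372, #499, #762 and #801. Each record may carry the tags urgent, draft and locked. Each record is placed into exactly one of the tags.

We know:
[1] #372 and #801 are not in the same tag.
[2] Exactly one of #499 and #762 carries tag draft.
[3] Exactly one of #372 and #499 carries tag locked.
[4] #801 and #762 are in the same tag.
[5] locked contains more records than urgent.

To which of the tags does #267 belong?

#267: locked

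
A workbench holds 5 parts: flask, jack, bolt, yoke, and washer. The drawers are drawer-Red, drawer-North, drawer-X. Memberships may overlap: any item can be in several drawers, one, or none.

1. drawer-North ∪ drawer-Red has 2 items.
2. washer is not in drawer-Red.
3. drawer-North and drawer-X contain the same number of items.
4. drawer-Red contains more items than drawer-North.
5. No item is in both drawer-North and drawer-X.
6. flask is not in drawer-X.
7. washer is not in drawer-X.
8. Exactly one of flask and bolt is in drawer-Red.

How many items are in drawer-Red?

2

From (2): washer ∉ drawer-Red.
From (6): flask ∉ drawer-X.
From (7): washer ∉ drawer-X.
Suppose washer ∈ drawer-North: no assignment then satisfies all the clues, so washer ∉ drawer-North.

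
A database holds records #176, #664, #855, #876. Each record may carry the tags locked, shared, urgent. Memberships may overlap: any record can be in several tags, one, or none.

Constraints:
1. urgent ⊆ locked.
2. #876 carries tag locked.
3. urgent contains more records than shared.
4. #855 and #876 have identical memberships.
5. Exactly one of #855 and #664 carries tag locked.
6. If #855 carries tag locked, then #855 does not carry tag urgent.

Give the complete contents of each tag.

From (2): #876 ∈ locked.
(4): #855 matches #876: #855 ∈ locked.
(5) (exactly one): #664 ∉ locked.
(6): #855 ∉ urgent.
(1) contrapositive: #664 ∉ urgent.
(4): #876 matches #855: #876 ∉ urgent.
Suppose #176 ∉ locked: no assignment then satisfies all the clues, so #176 ∈ locked.

locked = {#176, #855, #876}; shared = {}; urgent = {#176}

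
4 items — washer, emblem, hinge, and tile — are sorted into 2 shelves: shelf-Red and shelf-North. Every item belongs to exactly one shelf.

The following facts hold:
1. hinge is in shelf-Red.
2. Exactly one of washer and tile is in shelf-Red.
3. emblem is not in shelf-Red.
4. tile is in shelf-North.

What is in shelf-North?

From (1): hinge ∈ shelf-Red.
From (3): emblem ∉ shelf-Red.
From (4): tile ∈ shelf-North.
(2) (exactly one): washer ∈ shelf-Red.
Only one shelf left: emblem ∈ shelf-North.

shelf-North = {emblem, tile}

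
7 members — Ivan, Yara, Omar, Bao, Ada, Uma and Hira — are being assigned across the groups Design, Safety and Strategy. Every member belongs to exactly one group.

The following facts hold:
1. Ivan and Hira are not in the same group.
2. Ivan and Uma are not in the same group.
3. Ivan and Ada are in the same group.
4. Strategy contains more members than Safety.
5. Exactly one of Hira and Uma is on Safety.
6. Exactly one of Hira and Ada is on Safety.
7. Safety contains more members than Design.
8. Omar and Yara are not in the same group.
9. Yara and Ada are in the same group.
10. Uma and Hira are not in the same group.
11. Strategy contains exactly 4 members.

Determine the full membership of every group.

Design = {Uma}; Safety = {Hira, Omar}; Strategy = {Ada, Bao, Ivan, Yara}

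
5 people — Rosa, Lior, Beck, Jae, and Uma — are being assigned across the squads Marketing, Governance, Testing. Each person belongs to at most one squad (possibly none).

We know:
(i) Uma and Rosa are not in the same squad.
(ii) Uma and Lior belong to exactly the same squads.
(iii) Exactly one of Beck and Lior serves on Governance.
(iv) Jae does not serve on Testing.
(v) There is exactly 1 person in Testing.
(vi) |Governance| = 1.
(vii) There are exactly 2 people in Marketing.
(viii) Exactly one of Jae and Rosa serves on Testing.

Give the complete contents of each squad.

Marketing = {Lior, Uma}; Governance = {Beck}; Testing = {Rosa}

From (iv): Jae ∉ Testing.
(viii) (exactly one): Rosa ∈ Testing.
(i): Uma ∉ Testing.
(ii): Lior matches Uma: Lior ∉ Testing.
(v): Testing already has 1, so the rest are out.
Suppose Lior ∉ Marketing: no assignment then satisfies all the clues, so Lior ∈ Marketing.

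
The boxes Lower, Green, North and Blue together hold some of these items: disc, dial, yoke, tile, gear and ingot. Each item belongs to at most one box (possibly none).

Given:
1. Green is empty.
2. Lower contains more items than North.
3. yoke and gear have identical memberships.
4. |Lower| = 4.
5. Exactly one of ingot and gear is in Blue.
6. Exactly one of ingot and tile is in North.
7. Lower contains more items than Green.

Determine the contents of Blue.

Blue = {ingot}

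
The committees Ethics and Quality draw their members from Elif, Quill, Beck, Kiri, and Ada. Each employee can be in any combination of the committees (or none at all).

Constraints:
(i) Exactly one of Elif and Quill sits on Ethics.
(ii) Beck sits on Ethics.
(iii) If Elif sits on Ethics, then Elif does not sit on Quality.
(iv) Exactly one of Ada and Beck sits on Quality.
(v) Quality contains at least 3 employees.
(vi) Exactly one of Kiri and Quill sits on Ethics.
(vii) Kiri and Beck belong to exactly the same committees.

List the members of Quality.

Quality = {Beck, Kiri, Quill}

From (ii): Beck ∈ Ethics.
(vii): Kiri matches Beck: Kiri ∈ Ethics.
(vi) (exactly one): Quill ∉ Ethics.
(i) (exactly one): Elif ∈ Ethics.
(iii): Elif ∉ Quality.
Suppose Quill ∉ Quality: no assignment then satisfies all the clues, so Quill ∈ Quality.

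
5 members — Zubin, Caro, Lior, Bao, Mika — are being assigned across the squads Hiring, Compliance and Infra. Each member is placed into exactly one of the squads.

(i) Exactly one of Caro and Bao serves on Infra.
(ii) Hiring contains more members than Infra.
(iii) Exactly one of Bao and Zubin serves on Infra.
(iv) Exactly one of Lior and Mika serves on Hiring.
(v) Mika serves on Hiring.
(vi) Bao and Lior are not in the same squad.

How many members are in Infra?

1

From (v): Mika ∈ Hiring.
(iv) (exactly one): Lior ∉ Hiring.
Suppose Zubin ∈ Infra: no assignment then satisfies all the clues, so Zubin ∉ Infra.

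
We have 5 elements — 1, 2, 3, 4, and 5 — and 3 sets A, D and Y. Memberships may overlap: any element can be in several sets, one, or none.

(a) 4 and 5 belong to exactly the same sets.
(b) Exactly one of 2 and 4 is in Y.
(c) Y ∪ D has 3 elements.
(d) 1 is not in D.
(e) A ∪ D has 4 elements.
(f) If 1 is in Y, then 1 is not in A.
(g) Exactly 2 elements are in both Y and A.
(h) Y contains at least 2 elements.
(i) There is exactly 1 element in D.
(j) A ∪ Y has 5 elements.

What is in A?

From (d): 1 ∉ D.
Suppose 1 ∈ A: no assignment then satisfies all the clues, so 1 ∉ A.

A = {2, 3, 4, 5}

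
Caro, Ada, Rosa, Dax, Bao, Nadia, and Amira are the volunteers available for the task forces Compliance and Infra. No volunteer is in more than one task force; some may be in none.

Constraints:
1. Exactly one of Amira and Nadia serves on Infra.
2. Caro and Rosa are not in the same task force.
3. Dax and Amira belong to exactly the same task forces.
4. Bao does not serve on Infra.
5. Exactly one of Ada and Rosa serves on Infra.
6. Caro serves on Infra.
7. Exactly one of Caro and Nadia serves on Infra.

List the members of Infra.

From (4): Bao ∉ Infra.
From (6): Caro ∈ Infra.
(2): Rosa ∉ Infra.
(5) (exactly one): Ada ∈ Infra.
(7) (exactly one): Nadia ∉ Infra.
(1) (exactly one): Amira ∈ Infra.
(3): Dax matches Amira: Dax ∉ Compliance.
(3): Dax matches Amira: Dax ∈ Infra.

Infra = {Ada, Amira, Caro, Dax}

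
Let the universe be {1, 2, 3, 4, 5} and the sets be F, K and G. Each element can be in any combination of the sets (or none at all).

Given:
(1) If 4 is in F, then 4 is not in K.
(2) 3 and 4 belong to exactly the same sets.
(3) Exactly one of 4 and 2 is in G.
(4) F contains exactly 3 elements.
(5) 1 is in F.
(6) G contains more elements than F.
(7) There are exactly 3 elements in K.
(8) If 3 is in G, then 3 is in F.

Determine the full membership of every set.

From (5): 1 ∈ F.
Suppose 1 ∉ K: no assignment then satisfies all the clues, so 1 ∈ K.

F = {1, 3, 4}; K = {1, 2, 5}; G = {1, 3, 4, 5}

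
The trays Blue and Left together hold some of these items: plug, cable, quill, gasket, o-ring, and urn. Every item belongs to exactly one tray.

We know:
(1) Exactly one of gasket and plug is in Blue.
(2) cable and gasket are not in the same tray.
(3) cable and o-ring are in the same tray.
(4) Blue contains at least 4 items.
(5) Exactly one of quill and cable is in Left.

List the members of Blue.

Blue = {cable, o-ring, plug, urn}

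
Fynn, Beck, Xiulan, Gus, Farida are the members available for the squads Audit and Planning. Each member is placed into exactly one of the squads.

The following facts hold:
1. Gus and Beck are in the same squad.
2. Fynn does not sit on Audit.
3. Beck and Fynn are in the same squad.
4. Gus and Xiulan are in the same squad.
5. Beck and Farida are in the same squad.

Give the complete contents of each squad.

Audit = {}; Planning = {Beck, Farida, Fynn, Gus, Xiulan}

From (2): Fynn ∉ Audit.
(3): Beck matches Fynn: Beck ∉ Audit.
(5): Farida matches Beck: Farida ∉ Audit.
Only one squad left: Fynn ∈ Planning.
Only one squad left: Beck ∈ Planning.
Only one squad left: Farida ∈ Planning.
(1): Gus matches Beck: Gus ∉ Audit.
(1): Gus matches Beck: Gus ∈ Planning.
(4): Xiulan matches Gus: Xiulan ∉ Audit.
(4): Xiulan matches Gus: Xiulan ∈ Planning.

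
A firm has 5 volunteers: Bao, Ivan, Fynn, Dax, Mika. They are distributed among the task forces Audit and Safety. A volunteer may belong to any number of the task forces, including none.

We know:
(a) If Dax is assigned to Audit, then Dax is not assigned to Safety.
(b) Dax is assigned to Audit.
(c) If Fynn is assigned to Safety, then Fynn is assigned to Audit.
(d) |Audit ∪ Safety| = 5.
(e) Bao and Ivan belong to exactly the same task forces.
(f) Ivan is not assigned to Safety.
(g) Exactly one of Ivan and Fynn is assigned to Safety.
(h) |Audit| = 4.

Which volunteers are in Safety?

From (b): Dax ∈ Audit.
From (f): Ivan ∉ Safety.
(a): Dax ∉ Safety.
(e): Bao matches Ivan: Bao ∉ Safety.
(g) (exactly one): Fynn ∈ Safety.
(c): Fynn ∈ Audit.
Suppose Mika ∉ Safety: no assignment then satisfies all the clues, so Mika ∈ Safety.

Safety = {Fynn, Mika}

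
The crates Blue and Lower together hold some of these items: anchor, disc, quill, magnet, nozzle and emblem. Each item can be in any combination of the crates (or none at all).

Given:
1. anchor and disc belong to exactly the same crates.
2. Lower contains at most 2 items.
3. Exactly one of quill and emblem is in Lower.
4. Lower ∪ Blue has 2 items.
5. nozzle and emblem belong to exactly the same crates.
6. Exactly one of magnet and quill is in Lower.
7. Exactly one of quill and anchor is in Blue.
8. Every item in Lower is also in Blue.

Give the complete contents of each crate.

Blue = {magnet, quill}; Lower = {quill}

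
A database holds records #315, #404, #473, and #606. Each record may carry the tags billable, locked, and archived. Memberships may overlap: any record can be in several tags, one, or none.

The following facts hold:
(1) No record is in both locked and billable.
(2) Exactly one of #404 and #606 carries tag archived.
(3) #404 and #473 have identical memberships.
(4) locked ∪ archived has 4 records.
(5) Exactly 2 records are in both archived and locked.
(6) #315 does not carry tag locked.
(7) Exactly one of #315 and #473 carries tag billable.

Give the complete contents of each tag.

billable = {#315}; locked = {#404, #473, #606}; archived = {#315, #404, #473}

From (6): #315 ∉ locked.
Suppose #315 ∉ billable: no assignment then satisfies all the clues, so #315 ∈ billable.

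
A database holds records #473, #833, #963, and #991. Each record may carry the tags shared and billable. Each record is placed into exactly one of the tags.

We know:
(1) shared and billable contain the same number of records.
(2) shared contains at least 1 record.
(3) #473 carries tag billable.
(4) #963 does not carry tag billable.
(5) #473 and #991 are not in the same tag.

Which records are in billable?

billable = {#473, #833}

From (3): #473 ∈ billable.
From (4): #963 ∉ billable.
(5): #991 ∉ billable.
Only one tag left: #963 ∈ shared.
Only one tag left: #991 ∈ shared.
Suppose #833 ∉ billable: no assignment then satisfies all the clues, so #833 ∈ billable.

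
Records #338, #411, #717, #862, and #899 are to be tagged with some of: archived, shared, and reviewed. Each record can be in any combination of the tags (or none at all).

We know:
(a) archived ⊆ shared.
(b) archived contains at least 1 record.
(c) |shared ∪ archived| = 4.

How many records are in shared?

4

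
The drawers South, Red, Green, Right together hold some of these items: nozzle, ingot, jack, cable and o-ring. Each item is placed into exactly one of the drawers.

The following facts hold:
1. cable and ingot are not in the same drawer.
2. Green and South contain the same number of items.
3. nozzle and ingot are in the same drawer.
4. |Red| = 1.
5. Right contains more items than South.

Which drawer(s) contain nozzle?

nozzle: Right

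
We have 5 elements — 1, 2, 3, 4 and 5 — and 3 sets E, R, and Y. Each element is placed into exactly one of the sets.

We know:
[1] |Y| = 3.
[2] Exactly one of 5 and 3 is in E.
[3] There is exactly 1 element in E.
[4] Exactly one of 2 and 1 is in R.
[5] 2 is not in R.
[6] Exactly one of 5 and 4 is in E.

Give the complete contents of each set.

E = {5}; R = {1}; Y = {2, 3, 4}

From (5): 2 ∉ R.
(4) (exactly one): 1 ∈ R.
Suppose 2 ∈ E: no assignment then satisfies all the clues, so 2 ∉ E.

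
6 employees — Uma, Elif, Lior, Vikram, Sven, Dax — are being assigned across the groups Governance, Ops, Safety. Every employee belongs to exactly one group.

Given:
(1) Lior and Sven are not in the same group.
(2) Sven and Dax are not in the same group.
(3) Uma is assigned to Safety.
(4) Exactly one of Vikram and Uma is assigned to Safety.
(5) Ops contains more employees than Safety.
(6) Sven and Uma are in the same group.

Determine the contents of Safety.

Safety = {Sven, Uma}

From (3): Uma ∈ Safety.
(4) (exactly one): Vikram ∉ Safety.
(6): Sven matches Uma: Sven ∉ Governance.
(6): Sven matches Uma: Sven ∉ Ops.
(6): Sven matches Uma: Sven ∈ Safety.
(1): Lior ∉ Safety.
(2): Dax ∉ Safety.
Suppose Elif ∈ Safety: no assignment then satisfies all the clues, so Elif ∉ Safety.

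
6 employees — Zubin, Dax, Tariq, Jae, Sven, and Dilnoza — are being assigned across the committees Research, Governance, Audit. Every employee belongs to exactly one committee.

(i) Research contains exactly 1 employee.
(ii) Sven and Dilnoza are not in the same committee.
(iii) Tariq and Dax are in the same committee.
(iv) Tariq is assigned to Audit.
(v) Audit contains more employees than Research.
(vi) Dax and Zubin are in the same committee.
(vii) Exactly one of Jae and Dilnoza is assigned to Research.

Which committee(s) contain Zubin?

Zubin: Audit

From (iv): Tariq ∈ Audit.
(iii): Dax matches Tariq: Dax ∉ Research.
(iii): Dax matches Tariq: Dax ∉ Governance.
(iii): Dax matches Tariq: Dax ∈ Audit.
(vi): Zubin matches Dax: Zubin ∉ Research.
(vi): Zubin matches Dax: Zubin ∉ Governance.
(vi): Zubin matches Dax: Zubin ∈ Audit.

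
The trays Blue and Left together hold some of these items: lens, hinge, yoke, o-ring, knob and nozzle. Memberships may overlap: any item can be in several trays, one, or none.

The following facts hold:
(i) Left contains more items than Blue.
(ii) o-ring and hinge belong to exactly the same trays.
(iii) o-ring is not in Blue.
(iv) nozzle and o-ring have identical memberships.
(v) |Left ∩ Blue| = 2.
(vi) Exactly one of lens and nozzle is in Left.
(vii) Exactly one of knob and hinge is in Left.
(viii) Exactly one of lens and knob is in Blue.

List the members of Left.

Left = {knob, lens, yoke}

From (iii): o-ring ∉ Blue.
(ii): hinge matches o-ring: hinge ∉ Blue.
(iv): nozzle matches o-ring: nozzle ∉ Blue.
Suppose lens ∉ Left: no assignment then satisfies all the clues, so lens ∈ Left.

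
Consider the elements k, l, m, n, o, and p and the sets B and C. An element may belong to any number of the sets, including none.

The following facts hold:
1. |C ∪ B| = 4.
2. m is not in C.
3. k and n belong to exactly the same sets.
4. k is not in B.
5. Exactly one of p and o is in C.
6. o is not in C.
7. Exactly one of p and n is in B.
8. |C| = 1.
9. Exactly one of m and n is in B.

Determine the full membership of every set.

B = {l, m, o, p}; C = {p}

From (2): m ∉ C.
From (4): k ∉ B.
From (6): o ∉ C.
(3): n matches k: n ∉ B.
(5) (exactly one): p ∈ C.
(7) (exactly one): p ∈ B.
(8): C already has 1, so the rest are out.
(9) (exactly one): m ∈ B.
Suppose l ∉ B: no assignment then satisfies all the clues, so l ∈ B.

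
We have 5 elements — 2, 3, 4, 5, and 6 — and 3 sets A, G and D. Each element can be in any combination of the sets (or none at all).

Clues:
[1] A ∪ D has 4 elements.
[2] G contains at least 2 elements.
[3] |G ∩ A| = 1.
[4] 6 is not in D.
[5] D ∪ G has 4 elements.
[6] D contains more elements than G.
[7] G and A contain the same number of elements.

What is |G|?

2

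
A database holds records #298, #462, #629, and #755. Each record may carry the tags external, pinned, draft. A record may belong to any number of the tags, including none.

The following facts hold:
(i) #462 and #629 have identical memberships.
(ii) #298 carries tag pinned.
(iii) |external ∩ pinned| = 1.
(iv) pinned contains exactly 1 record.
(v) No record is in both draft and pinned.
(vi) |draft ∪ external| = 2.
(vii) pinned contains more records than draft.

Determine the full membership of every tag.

external = {#298, #755}; pinned = {#298}; draft = {}

From (ii): #298 ∈ pinned.
(iv): pinned already has 1, so the rest are out.
(v) (disjoint): #298 ∉ draft.
Suppose #298 ∉ external: no assignment then satisfies all the clues, so #298 ∈ external.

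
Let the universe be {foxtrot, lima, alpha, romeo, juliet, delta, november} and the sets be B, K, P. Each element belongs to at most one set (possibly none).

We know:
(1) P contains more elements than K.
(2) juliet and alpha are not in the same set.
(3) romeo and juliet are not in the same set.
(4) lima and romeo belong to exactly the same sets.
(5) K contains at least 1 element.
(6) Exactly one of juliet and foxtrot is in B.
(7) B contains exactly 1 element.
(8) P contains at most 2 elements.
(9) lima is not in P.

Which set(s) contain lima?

From (9): lima ∉ P.
(4): romeo matches lima: romeo ∉ P.
Suppose lima ∈ B: no assignment then satisfies all the clues, so lima ∉ B.

lima: none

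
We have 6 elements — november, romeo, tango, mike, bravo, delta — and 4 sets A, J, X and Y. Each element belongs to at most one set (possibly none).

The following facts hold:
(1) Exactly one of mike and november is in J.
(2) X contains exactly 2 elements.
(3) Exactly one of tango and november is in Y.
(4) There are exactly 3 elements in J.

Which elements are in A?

A = {}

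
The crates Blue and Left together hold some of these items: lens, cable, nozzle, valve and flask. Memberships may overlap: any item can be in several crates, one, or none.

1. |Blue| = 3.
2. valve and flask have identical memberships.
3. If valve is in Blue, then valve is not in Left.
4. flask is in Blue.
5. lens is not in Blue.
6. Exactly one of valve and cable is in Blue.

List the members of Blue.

Blue = {flask, nozzle, valve}

From (4): flask ∈ Blue.
From (5): lens ∉ Blue.
(2): valve matches flask: valve ∈ Blue.
(3): valve ∉ Left.
(6) (exactly one): cable ∉ Blue.
(1): only 3 candidates remain for Blue, so all are in.
(2): flask matches valve: flask ∉ Left.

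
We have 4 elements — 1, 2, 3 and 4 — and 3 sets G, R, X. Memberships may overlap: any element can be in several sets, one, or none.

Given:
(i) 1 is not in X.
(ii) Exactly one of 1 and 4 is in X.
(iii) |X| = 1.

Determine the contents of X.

X = {4}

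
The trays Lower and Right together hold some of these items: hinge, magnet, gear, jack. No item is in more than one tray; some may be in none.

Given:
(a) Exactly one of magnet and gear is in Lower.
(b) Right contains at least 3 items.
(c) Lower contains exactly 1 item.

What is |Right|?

3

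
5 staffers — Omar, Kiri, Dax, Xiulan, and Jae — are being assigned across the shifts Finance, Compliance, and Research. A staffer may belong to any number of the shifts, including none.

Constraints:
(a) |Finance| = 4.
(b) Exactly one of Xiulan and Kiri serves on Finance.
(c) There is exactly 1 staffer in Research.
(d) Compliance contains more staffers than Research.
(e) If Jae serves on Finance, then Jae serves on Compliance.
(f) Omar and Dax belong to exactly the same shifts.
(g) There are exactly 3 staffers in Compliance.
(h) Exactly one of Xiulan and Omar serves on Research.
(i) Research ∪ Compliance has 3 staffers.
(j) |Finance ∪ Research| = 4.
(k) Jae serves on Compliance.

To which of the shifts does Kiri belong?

From (k): Jae ∈ Compliance.
Suppose Kiri ∈ Finance: no assignment then satisfies all the clues, so Kiri ∉ Finance.

Kiri: Compliance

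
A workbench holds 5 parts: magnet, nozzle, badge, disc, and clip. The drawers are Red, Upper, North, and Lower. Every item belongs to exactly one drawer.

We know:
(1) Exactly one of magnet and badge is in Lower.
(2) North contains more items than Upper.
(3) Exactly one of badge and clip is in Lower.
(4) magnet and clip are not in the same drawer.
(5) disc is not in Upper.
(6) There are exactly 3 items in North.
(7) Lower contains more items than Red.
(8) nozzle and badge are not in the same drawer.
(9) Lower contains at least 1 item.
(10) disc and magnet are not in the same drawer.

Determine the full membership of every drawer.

Red = {}; Upper = {magnet}; North = {clip, disc, nozzle}; Lower = {badge}

From (5): disc ∉ Upper.
Suppose magnet ∈ Red: no assignment then satisfies all the clues, so magnet ∉ Red.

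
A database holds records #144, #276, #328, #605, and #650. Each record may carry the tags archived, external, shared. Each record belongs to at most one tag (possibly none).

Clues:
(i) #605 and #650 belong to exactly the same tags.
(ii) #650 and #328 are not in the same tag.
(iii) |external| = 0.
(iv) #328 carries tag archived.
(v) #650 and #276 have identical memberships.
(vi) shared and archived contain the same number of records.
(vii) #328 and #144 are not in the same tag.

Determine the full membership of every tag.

archived = {#328}; external = {}; shared = {#144}

From (iv): #328 ∈ archived.
(ii): #650 ∉ archived.
(iii): external already has 0, so the rest are out.
(v): #276 matches #650: #276 ∉ archived.
(vii): #144 ∉ archived.
(i): #605 matches #650: #605 ∉ archived.
Suppose #144 ∉ shared: no assignment then satisfies all the clues, so #144 ∈ shared.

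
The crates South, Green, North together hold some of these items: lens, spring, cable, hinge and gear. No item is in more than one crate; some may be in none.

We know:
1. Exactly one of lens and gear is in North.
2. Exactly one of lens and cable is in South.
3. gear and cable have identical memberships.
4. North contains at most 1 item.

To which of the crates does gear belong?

gear: South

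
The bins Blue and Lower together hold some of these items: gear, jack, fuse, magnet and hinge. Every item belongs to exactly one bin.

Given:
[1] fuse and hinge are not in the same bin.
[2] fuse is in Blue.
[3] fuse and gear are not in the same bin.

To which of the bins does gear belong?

gear: Lower

From (2): fuse ∈ Blue.
(1): hinge ∉ Blue.
(3): gear ∉ Blue.
Only one bin left: gear ∈ Lower.
Only one bin left: hinge ∈ Lower.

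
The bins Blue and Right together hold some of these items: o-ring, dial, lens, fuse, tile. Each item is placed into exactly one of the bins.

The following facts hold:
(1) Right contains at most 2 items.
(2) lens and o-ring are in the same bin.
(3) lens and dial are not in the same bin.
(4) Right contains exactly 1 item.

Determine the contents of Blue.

Blue = {fuse, lens, o-ring, tile}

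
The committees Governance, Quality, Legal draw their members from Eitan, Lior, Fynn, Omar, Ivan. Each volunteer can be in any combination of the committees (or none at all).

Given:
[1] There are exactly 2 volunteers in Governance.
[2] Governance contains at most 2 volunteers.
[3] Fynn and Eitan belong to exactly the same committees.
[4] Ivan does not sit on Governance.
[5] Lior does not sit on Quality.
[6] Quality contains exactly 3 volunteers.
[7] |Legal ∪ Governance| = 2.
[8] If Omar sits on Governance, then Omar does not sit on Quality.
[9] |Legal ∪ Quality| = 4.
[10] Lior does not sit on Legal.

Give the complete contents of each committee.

Governance = {Lior, Omar}; Quality = {Eitan, Fynn, Ivan}; Legal = {Omar}

From (4): Ivan ∉ Governance.
From (5): Lior ∉ Quality.
From (10): Lior ∉ Legal.
Suppose Eitan ∈ Governance: no assignment then satisfies all the clues, so Eitan ∉ Governance.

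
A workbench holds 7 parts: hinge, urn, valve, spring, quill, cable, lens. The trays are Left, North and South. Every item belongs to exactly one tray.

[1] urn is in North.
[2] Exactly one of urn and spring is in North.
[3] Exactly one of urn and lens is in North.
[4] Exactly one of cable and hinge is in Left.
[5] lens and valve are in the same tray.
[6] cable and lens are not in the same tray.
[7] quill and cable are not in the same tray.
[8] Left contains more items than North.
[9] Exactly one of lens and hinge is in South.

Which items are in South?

South = {lens, valve}

From (1): urn ∈ North.
(2) (exactly one): spring ∉ North.
(3) (exactly one): lens ∉ North.
(5): valve matches lens: valve ∉ North.
Suppose hinge ∈ South: no assignment then satisfies all the clues, so hinge ∉ South.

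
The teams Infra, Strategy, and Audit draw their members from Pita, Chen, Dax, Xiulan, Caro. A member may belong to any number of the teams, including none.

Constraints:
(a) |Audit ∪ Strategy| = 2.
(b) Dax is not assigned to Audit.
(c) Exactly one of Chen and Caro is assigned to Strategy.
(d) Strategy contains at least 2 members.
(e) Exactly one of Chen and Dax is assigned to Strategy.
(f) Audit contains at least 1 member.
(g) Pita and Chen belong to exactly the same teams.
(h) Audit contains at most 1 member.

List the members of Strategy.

From (b): Dax ∉ Audit.
Suppose Pita ∈ Strategy: no assignment then satisfies all the clues, so Pita ∉ Strategy.

Strategy = {Caro, Dax}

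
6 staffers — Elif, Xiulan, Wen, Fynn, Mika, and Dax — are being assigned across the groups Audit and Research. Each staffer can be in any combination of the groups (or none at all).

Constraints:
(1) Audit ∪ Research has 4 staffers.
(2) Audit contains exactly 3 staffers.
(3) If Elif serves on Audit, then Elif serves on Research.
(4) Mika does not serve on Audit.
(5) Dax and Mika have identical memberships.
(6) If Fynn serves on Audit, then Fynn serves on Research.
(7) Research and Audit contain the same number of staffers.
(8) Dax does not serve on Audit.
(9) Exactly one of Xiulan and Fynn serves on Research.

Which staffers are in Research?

Research = {Elif, Fynn, Wen}

From (4): Mika ∉ Audit.
From (8): Dax ∉ Audit.
Suppose Elif ∉ Research: no assignment then satisfies all the clues, so Elif ∈ Research.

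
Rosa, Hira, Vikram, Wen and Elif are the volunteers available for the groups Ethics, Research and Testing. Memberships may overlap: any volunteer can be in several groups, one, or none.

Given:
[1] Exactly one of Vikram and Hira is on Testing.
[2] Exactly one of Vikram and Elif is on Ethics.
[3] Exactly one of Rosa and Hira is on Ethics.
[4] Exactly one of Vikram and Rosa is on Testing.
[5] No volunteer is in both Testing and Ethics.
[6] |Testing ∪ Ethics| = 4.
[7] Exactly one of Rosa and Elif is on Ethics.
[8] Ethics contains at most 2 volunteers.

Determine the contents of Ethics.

Ethics = {Elif, Hira}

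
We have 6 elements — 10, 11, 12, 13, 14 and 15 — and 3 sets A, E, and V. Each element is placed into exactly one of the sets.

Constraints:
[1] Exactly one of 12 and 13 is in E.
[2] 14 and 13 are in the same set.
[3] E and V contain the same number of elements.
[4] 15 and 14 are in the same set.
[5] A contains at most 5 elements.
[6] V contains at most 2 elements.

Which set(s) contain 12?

12: E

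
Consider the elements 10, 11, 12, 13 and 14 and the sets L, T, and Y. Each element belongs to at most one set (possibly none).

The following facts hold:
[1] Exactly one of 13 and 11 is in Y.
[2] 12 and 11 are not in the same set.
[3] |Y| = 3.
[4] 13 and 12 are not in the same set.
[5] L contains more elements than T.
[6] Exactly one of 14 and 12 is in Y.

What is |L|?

1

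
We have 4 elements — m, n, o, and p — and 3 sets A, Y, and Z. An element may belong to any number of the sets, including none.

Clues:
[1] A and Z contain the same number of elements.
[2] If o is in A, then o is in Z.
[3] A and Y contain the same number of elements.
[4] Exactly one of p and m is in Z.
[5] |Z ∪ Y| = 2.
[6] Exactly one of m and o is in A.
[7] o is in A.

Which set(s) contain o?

From (7): o ∈ A.
(2): o ∈ Z.
(6) (exactly one): m ∉ A.
Suppose o ∉ Y: no assignment then satisfies all the clues, so o ∈ Y.

o: A, Y, Z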